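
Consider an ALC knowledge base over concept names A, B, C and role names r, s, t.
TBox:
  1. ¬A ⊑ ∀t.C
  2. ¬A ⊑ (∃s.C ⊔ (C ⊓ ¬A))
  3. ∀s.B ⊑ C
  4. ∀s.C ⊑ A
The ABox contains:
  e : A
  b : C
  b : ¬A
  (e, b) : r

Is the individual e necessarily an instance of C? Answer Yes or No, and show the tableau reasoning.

1. e : C?  L(e) = {A} ∪ {¬C}
   open: L(e) ⊇ {A, ¬C, ∃s.¬B} (+ ∃-successors) — e ∉ C possible
2. Hence e : C: not entailed.

No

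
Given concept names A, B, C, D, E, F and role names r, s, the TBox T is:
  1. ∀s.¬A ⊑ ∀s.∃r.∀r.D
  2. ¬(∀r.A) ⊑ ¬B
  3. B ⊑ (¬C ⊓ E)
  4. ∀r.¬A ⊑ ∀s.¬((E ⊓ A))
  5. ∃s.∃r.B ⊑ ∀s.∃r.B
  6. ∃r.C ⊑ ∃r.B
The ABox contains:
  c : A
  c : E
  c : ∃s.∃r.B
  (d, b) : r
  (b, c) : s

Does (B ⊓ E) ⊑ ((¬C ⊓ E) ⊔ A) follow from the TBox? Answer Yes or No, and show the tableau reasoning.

Yes

1. (B ⊓ E) ⊑ ((¬C ⊓ E) ⊔ A)  ⇔  ((B ⊓ E) ⊓ ((C ⊔ ¬E) ⊓ ¬A)) unsat w.r.t. T
   all branches close; clash {E, ¬E} at x₀
2. Hence (B ⊓ E) ⊑ ((¬C ⊓ E) ⊔ A): entailed.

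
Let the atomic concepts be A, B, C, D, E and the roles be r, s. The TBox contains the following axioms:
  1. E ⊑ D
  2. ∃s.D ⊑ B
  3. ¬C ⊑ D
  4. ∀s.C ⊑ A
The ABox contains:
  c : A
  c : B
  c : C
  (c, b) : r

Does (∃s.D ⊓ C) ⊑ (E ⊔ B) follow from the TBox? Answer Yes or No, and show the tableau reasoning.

1. (∃s.D ⊓ C) ⊑ (E ⊔ B)  ⇔  ((∃s.D ⊓ C) ⊓ (¬E ⊓ ¬B)) unsat w.r.t. T
   all branches close; clash {B, ¬B} at x₀
2. Hence (∃s.D ⊓ C) ⊑ (E ⊔ B): entailed.

Yes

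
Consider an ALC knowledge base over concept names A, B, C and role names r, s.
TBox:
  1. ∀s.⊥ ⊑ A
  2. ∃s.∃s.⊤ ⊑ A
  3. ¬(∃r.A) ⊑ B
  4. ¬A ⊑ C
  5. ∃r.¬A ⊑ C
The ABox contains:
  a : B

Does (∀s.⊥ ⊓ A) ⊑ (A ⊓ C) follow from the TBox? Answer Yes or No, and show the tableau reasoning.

No

1. (∀s.⊥ ⊓ A) ⊑ (A ⊓ C)  ⇔  ((∀s.⊥ ⊓ A) ⊓ (¬A ⊔ ¬C)) unsat w.r.t. T
   open: L(x₀) ⊇ {A, ¬C, ∀r.A, ∀s.⊥, ∃r.A} (+ ∃-successors)
2. Hence (∀s.⊥ ⊓ A) ⊑ (A ⊓ C): not entailed.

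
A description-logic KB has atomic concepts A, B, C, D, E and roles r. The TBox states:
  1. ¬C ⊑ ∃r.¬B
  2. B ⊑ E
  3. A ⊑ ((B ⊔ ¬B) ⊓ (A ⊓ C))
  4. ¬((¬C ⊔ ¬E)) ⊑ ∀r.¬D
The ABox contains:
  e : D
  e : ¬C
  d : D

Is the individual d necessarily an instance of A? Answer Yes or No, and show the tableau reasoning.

No

1. d : A?  L(d) = {D} ∪ {¬A}
   open: L(d) ⊇ {D, ¬A, ¬B, ¬C, ∃r.¬B} (+ ∃-successors) — d ∉ A possible
2. Hence d : A: not entailed.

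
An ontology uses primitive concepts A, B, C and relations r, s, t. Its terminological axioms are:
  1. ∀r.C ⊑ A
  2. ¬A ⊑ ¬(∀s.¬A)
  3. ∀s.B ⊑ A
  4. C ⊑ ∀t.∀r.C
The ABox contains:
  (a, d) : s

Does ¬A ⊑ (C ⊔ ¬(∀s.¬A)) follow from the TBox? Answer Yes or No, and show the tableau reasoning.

Yes

1. ¬A ⊑ (C ⊔ ¬(∀s.¬A))  ⇔  (¬A ⊓ (¬C ⊓ ∀s.¬A)) unsat w.r.t. T
   all branches close; clash {A, ¬A} at x₀
2. Hence ¬A ⊑ (C ⊔ ¬(∀s.¬A)): entailed.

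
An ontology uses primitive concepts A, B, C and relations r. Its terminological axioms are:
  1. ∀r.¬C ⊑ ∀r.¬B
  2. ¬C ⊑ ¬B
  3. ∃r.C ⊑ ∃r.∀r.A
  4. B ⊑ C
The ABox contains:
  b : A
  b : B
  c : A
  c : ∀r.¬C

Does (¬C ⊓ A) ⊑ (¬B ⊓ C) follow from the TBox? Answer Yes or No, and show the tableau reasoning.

1. (¬C ⊓ A) ⊑ (¬B ⊓ C)  ⇔  ((¬C ⊓ A) ⊓ (B ⊔ ¬C)) unsat w.r.t. T
   apply at x₀: ¬C⊑¬B
   open: L(x₀) ⊇ {A, ¬B, ¬C, ∀r.¬B, ∀r.¬C}
2. Hence (¬C ⊓ A) ⊑ (¬B ⊓ C): not entailed.

No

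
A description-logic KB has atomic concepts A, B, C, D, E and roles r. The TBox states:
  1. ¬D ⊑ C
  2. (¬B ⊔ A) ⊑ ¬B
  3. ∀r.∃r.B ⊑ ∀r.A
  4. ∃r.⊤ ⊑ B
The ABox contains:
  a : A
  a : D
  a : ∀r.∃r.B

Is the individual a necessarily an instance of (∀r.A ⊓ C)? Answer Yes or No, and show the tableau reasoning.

No

1. a : (∀r.A ⊓ C)?  L(a) = {A, D, ∀r.∃r.B} ∪ {(∃r.¬A ⊔ ¬C)}
   apply at a: ∀r.∃r.B⊑∀r.A
   open: L(a) ⊇ {A, D, ¬B, ¬C, ∀r.A, …} — a ∉ (∀r.A ⊓ C) possible
2. Hence a : (∀r.A ⊓ C): not entailed.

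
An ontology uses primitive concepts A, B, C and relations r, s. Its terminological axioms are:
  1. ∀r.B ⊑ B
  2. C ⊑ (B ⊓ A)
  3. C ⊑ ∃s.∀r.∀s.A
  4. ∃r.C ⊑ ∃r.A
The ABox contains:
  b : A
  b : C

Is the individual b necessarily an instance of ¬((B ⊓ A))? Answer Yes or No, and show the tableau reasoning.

1. b : ¬((B ⊓ A))?  L(b) = {A, C} ∪ {(B ⊓ A)}
   apply at b: C⊑∃s.∀r.∀s.A
   open: L(b) ⊇ {A, B, C, ∀r.¬C, ∃s.∀r.∀s.A} (+ ∃-successors) — b ∉ ¬((B ⊓ A)) possible
2. Hence b : ¬((B ⊓ A)): not entailed.

No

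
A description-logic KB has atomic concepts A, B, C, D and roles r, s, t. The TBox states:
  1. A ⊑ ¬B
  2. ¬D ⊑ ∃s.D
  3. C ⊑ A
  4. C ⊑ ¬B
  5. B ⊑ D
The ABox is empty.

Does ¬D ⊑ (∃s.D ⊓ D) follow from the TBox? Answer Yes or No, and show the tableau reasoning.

No

1. ¬D ⊑ (∃s.D ⊓ D)  ⇔  (¬D ⊓ (∀s.¬D ⊔ ¬D)) unsat w.r.t. T
   apply at x₀: ¬D⊑∃s.D
   open: L(x₀) ⊇ {¬A, ¬B, ¬C, ¬D, ∃s.D} (+ ∃-successors)
2. Hence ¬D ⊑ (∃s.D ⊓ D): not entailed.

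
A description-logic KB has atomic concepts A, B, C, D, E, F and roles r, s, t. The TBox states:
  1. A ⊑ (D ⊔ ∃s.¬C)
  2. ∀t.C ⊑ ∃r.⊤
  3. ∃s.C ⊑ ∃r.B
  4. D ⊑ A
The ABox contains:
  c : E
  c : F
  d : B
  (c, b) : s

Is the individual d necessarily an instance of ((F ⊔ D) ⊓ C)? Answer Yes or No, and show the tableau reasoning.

1. d : ((F ⊔ D) ⊓ C)?  L(d) = {B} ∪ {((¬F ⊓ ¬D) ⊔ ¬C)}
   open: L(d) ⊇ {B, ¬A, ¬D, ¬F, ∀s.¬C, …} (+ ∃-successors) — d ∉ ((F ⊔ D) ⊓ C) possible
2. Hence d : ((F ⊔ D) ⊓ C): not entailed.

No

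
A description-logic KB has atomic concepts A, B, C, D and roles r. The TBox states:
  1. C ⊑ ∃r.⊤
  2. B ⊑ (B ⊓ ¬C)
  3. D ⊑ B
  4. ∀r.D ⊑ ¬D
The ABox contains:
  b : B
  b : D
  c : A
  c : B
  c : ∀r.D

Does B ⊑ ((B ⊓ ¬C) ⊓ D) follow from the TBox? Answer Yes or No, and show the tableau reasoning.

No

1. B ⊑ ((B ⊓ ¬C) ⊓ D)  ⇔  (B ⊓ ((¬B ⊔ C) ⊔ ¬D)) unsat w.r.t. T
   apply at x₀: B⊑(B ⊓ ¬C)
   open: L(x₀) ⊇ {B, ¬C, ¬D}
2. Hence B ⊑ ((B ⊓ ¬C) ⊓ D): not entailed.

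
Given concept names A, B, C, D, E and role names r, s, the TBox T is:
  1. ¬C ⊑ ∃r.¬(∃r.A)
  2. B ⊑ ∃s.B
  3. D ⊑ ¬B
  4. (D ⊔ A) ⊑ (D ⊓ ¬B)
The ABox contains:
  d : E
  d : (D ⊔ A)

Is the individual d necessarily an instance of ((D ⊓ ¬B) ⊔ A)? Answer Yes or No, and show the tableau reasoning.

1. d : ((D ⊓ ¬B) ⊔ A)?  L(d) = {E, (D ⊔ A)} ∪ {((¬D ⊔ B) ⊓ ¬A)}
   clash {A, ¬A} at d — d ∈ ((D ⊓ ¬B) ⊔ A)
2. Hence d : ((D ⊓ ¬B) ⊔ A): entailed.

Yes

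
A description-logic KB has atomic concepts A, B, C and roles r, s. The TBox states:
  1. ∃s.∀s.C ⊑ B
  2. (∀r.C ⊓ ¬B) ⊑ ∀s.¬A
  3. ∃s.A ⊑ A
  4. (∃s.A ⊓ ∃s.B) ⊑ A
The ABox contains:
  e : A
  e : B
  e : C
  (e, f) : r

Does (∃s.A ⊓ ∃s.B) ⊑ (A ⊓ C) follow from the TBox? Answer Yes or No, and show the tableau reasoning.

No

1. (∃s.A ⊓ ∃s.B) ⊑ (A ⊓ C)  ⇔  ((∃s.A ⊓ ∃s.B) ⊓ (¬A ⊔ ¬C)) unsat w.r.t. T
   apply at x₀: ∃s.A⊑A; (∃s.A ⊓ ∃s.B)⊑A
   open: L(x₀) ⊇ {A, ¬C, ∀s.∃s.¬C, ∃r.¬C, ∃s.A, …} (+ ∃-successors)
2. Hence (∃s.A ⊓ ∃s.B) ⊑ (A ⊓ C): not entailed.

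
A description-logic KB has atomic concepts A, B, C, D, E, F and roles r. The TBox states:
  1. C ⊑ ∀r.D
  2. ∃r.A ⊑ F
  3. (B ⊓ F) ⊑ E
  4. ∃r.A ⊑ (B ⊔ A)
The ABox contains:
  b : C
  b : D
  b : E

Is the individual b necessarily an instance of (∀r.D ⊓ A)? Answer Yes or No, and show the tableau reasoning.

1. b : (∀r.D ⊓ A)?  L(b) = {C, D, E} ∪ {(∃r.¬D ⊔ ¬A)}
   apply at b: C⊑∀r.D
   open: L(b) ⊇ {C, D, E, ¬A, ∀r.D, …} — b ∉ (∀r.D ⊓ A) possible
2. Hence b : (∀r.D ⊓ A): not entailed.

No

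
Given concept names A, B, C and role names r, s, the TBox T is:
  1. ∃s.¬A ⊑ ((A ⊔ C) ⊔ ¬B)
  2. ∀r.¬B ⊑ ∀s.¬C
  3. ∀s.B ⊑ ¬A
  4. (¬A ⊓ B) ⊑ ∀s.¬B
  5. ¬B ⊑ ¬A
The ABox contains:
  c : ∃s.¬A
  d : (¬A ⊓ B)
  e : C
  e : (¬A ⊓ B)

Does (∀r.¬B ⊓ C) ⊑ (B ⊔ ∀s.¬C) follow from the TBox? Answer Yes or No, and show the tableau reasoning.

1. (∀r.¬B ⊓ C) ⊑ (B ⊔ ∀s.¬C)  ⇔  ((∀r.¬B ⊓ C) ⊓ (¬B ⊓ ∃s.C)) unsat w.r.t. T
   all branches close; clash {C, ¬C} at an ∃-successor
2. Hence (∀r.¬B ⊓ C) ⊑ (B ⊔ ∀s.¬C): entailed.

Yes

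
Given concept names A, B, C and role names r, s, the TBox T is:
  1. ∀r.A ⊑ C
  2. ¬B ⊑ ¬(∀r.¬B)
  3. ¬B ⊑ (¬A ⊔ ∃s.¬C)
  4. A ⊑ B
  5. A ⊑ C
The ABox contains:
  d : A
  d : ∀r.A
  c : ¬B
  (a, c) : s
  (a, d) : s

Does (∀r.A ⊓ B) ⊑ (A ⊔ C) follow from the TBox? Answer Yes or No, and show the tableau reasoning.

Yes

1. (∀r.A ⊓ B) ⊑ (A ⊔ C)  ⇔  ((∀r.A ⊓ B) ⊓ (¬A ⊓ ¬C)) unsat w.r.t. T
   all branches close; clash {C, ¬C} at x₀
2. Hence (∀r.A ⊓ B) ⊑ (A ⊔ C): entailed.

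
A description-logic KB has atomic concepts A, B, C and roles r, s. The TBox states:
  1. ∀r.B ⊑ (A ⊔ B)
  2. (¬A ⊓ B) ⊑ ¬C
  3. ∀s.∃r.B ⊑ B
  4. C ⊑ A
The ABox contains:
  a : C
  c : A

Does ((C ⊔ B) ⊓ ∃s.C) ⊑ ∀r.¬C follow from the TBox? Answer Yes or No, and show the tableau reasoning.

No

1. ((C ⊔ B) ⊓ ∃s.C) ⊑ ∀r.¬C  ⇔  (((C ⊔ B) ⊓ ∃s.C) ⊓ ∃r.C) unsat w.r.t. T
   open: L(x₀) ⊇ {A, C, ∃r.C, ∃r.¬B, ∃s.C, …} (+ ∃-successors)
2. Hence ((C ⊔ B) ⊓ ∃s.C) ⊑ ∀r.¬C: not entailed.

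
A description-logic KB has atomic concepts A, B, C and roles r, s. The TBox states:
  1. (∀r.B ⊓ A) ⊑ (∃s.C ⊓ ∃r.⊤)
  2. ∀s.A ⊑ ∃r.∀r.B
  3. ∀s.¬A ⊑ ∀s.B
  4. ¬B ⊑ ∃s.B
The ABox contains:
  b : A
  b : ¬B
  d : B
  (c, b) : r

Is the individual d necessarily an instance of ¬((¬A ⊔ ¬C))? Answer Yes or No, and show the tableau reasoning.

1. d : ¬((¬A ⊔ ¬C))?  L(d) = {B} ∪ {(¬A ⊔ ¬C)}
   open: L(d) ⊇ {B, ¬A, ∃s.A, ∃s.¬A} (+ ∃-successors) — d ∉ ¬((¬A ⊔ ¬C)) possible
2. Hence d : ¬((¬A ⊔ ¬C)): not entailed.

No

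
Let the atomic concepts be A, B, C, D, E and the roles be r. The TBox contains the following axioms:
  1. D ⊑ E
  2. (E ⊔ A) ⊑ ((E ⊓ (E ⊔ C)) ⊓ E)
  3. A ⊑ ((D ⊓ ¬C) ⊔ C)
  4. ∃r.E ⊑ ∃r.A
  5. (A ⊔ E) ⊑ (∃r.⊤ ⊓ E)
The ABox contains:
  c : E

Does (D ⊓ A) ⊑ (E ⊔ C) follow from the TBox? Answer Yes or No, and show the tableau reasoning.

1. (D ⊓ A) ⊑ (E ⊔ C)  ⇔  ((D ⊓ A) ⊓ (¬E ⊓ ¬C)) unsat w.r.t. T
   all branches close; clash {E, ¬E} at x₀
2. Hence (D ⊓ A) ⊑ (E ⊔ C): entailed.

Yes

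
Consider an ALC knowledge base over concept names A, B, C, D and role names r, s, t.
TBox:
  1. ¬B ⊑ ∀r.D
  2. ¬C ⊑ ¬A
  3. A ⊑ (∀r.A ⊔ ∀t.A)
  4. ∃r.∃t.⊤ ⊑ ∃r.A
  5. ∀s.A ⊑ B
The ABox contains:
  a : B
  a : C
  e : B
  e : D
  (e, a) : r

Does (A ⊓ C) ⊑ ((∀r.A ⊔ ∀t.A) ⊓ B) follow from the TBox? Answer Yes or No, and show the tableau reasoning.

1. (A ⊓ C) ⊑ ((∀r.A ⊔ ∀t.A) ⊓ B)  ⇔  ((A ⊓ C) ⊓ ((∃r.¬A ⊓ ∃t.¬A) ⊔ ¬B)) unsat w.r.t. T
   apply at x₀: A⊑(∀r.A ⊔ ∀t.A)
   open: L(x₀) ⊇ {A, C, ¬B, ∀r.A, ∀r.D, …} (+ ∃-successors)
2. Hence (A ⊓ C) ⊑ ((∀r.A ⊔ ∀t.A) ⊓ B): not entailed.

No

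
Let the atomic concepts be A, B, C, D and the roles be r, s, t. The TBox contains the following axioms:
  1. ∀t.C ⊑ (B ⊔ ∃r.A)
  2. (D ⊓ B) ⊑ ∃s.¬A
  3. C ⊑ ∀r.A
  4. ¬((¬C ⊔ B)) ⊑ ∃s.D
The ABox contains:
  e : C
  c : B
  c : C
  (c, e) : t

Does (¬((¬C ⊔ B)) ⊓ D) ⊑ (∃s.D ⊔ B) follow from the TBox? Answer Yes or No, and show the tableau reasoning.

Yes

1. (¬((¬C ⊔ B)) ⊓ D) ⊑ (∃s.D ⊔ B)  ⇔  (((C ⊓ ¬B) ⊓ D) ⊓ (∀s.¬D ⊓ ¬B)) unsat w.r.t. T
   all branches close; clash {D, ¬D} at an ∃-successor
2. Hence (¬((¬C ⊔ B)) ⊓ D) ⊑ (∃s.D ⊔ B): entailed.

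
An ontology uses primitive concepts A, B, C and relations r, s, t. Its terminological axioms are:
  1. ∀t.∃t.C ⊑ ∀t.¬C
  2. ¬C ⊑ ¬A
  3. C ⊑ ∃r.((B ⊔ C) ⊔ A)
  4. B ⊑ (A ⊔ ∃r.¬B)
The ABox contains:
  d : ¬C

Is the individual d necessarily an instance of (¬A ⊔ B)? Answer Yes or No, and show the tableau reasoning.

Yes

1. d : (¬A ⊔ B)?  L(d) = {¬C} ∪ {(A ⊓ ¬B)}
   clash {A, ¬A} at d — d ∈ (¬A ⊔ B)
2. Hence d : (¬A ⊔ B): entailed.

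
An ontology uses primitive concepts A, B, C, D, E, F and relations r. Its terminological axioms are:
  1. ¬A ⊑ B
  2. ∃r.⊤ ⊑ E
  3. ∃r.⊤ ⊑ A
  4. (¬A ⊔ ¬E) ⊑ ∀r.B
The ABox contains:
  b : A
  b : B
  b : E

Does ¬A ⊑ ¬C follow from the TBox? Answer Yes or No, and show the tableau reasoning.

1. ¬A ⊑ ¬C  ⇔  (¬A ⊓ C) unsat w.r.t. T
   apply at x₀: ¬A⊑B
   open: L(x₀) ⊇ {B, C, ¬A, ∀r.B, ∀r.⊥}
2. Hence ¬A ⊑ ¬C: not entailed.

No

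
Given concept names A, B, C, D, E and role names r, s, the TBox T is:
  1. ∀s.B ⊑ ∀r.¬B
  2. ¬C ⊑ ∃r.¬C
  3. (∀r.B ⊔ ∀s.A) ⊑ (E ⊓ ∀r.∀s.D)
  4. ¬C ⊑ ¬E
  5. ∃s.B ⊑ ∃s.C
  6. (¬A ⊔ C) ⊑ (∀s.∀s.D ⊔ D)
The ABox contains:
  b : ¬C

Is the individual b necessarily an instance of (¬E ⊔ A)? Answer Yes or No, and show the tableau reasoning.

1. b : (¬E ⊔ A)?  L(b) = {¬C} ∪ {(E ⊓ ¬A)}
   clash {E, ¬E} at b — b ∈ (¬E ⊔ A)
2. Hence b : (¬E ⊔ A): entailed.

Yes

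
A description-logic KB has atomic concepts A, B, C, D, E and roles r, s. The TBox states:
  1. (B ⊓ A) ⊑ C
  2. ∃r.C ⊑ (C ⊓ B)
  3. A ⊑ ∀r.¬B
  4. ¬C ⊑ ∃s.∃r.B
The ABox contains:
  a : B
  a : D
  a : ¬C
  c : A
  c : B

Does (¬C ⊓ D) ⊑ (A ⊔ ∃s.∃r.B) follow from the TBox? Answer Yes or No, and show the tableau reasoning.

1. (¬C ⊓ D) ⊑ (A ⊔ ∃s.∃r.B)  ⇔  ((¬C ⊓ D) ⊓ (¬A ⊓ ∀s.∀r.¬B)) unsat w.r.t. T
   all branches close; clash {C, ¬C} at x₀
2. Hence (¬C ⊓ D) ⊑ (A ⊔ ∃s.∃r.B): entailed.

Yes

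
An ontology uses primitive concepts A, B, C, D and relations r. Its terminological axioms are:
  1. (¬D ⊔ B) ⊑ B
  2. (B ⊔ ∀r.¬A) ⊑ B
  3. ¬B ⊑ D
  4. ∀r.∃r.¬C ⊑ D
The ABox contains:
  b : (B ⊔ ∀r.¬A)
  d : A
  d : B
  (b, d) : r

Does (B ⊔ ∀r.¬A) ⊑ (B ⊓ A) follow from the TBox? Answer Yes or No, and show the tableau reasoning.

No

1. (B ⊔ ∀r.¬A) ⊑ (B ⊓ A)  ⇔  ((B ⊔ ∀r.¬A) ⊓ (¬B ⊔ ¬A)) unsat w.r.t. T
   apply at x₀: (B ⊔ ∀r.¬A)⊑B
   open: L(x₀) ⊇ {B, ¬A, ∃r.∀r.C} (+ ∃-successors)
2. Hence (B ⊔ ∀r.¬A) ⊑ (B ⊓ A): not entailed.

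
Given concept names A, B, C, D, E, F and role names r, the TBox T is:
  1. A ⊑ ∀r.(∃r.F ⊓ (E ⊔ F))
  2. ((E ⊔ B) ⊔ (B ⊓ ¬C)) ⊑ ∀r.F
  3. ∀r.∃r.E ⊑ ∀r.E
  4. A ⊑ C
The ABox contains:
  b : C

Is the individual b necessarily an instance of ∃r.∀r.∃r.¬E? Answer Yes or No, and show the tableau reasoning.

1. b : ∃r.∀r.∃r.¬E?  L(b) = {C} ∪ {∀r.∃r.∀r.E}
   open: L(b) ⊇ {C, ¬A, ¬B, ¬E, ∀r.∃r.∀r.E, …} (+ ∃-successors) — b ∉ ∃r.∀r.∃r.¬E possible
2. Hence b : ∃r.∀r.∃r.¬E: not entailed.

No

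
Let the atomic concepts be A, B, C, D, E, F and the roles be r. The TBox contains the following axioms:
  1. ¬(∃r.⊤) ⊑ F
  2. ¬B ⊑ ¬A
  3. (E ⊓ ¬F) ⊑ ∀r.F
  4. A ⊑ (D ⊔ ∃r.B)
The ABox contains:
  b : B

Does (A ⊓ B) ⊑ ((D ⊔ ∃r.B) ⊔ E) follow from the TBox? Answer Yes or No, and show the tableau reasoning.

Yes

1. (A ⊓ B) ⊑ ((D ⊔ ∃r.B) ⊔ E)  ⇔  ((A ⊓ B) ⊓ ((¬D ⊓ ∀r.¬B) ⊓ ¬E)) unsat w.r.t. T
   all branches close; clash {B, ¬B} at an ∃-successor
2. Hence (A ⊓ B) ⊑ ((D ⊔ ∃r.B) ⊔ E): entailed.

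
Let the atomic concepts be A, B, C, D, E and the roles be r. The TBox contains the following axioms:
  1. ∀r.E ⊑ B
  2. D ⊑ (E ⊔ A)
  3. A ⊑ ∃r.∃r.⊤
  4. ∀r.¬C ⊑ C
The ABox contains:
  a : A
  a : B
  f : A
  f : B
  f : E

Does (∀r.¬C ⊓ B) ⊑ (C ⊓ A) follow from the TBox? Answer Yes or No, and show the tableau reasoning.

1. (∀r.¬C ⊓ B) ⊑ (C ⊓ A)  ⇔  ((∀r.¬C ⊓ B) ⊓ (¬C ⊔ ¬A)) unsat w.r.t. T
   apply at x₀: ∀r.¬C⊑C
   open: L(x₀) ⊇ {B, C, ¬A, ¬D, ∀r.¬C}
2. Hence (∀r.¬C ⊓ B) ⊑ (C ⊓ A): not entailed.

No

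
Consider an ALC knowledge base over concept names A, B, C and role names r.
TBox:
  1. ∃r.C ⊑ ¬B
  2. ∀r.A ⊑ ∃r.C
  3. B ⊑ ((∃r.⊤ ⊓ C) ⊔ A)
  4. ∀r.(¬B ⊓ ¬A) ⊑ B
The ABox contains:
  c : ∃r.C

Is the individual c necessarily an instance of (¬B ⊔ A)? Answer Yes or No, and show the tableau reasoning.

1. c : (¬B ⊔ A)?  L(c) = {∃r.C} ∪ {(B ⊓ ¬A)}
   clash {B, ¬B} at c — c ∈ (¬B ⊔ A)
2. Hence c : (¬B ⊔ A): entailed.

Yes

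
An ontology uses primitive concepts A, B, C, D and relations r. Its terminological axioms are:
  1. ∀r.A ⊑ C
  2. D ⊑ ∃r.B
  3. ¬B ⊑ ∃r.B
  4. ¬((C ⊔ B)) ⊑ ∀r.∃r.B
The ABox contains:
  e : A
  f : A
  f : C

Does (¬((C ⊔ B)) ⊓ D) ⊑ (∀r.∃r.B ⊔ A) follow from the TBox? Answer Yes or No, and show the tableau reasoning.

1. (¬((C ⊔ B)) ⊓ D) ⊑ (∀r.∃r.B ⊔ A)  ⇔  (((¬C ⊓ ¬B) ⊓ D) ⊓ (∃r.∀r.¬B ⊓ ¬A)) unsat w.r.t. T
   all branches close; clash {C, ¬C} at x₀
2. Hence (¬((C ⊔ B)) ⊓ D) ⊑ (∀r.∃r.B ⊔ A): entailed.

Yes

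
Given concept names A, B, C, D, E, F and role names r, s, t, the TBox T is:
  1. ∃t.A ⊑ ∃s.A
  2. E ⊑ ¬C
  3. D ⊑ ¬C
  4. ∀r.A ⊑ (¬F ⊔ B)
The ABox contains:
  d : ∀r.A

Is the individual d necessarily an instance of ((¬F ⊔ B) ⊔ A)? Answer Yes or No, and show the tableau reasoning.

1. d : ((¬F ⊔ B) ⊔ A)?  L(d) = {∀r.A} ∪ {((F ⊓ ¬B) ⊓ ¬A)}
   clash {B, ¬B} at d — d ∈ ((¬F ⊔ B) ⊔ A)
2. Hence d : ((¬F ⊔ B) ⊔ A): entailed.

Yes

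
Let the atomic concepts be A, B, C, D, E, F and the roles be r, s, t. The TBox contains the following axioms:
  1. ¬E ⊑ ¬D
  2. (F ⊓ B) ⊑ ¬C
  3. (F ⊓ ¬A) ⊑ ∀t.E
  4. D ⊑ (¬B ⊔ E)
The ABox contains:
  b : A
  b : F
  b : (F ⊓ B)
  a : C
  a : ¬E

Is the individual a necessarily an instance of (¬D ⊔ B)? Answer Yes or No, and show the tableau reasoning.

1. a : (¬D ⊔ B)?  L(a) = {C, ¬E} ∪ {(D ⊓ ¬B)}
   clash {D, ¬D} at a — a ∈ (¬D ⊔ B)
2. Hence a : (¬D ⊔ B): entailed.

Yes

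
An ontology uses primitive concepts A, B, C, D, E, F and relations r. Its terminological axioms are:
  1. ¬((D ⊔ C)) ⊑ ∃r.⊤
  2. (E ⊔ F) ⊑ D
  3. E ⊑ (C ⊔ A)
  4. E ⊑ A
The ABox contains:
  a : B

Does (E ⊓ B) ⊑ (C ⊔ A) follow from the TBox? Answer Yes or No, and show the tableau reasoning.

Yes

1. (E ⊓ B) ⊑ (C ⊔ A)  ⇔  ((E ⊓ B) ⊓ (¬C ⊓ ¬A)) unsat w.r.t. T
   all branches close; clash {A, ¬A} at x₀
2. Hence (E ⊓ B) ⊑ (C ⊔ A): entailed.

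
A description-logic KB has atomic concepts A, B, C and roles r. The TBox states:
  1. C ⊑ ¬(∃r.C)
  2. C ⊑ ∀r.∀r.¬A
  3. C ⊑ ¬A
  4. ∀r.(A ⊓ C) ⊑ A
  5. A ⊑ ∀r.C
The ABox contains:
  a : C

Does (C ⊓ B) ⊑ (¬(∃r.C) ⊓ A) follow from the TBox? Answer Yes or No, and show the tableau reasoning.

1. (C ⊓ B) ⊑ (¬(∃r.C) ⊓ A)  ⇔  ((C ⊓ B) ⊓ (∃r.C ⊔ ¬A)) unsat w.r.t. T
   apply at x₀: C⊑¬(∃r.C); C⊑∀r.∀r.¬A; C⊑¬A
   open: L(x₀) ⊇ {B, C, ¬A, ∀r.¬C, ∀r.∀r.¬A, …} (+ ∃-successors)
2. Hence (C ⊓ B) ⊑ (¬(∃r.C) ⊓ A): not entailed.

No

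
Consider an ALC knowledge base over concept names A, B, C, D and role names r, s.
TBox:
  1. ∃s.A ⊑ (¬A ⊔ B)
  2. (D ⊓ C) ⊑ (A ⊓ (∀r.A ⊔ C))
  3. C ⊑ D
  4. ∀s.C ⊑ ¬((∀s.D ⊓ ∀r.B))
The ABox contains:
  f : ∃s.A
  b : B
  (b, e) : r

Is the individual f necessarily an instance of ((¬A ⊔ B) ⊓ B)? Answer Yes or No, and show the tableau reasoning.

1. f : ((¬A ⊔ B) ⊓ B)?  L(f) = {∃s.A} ∪ {((A ⊓ ¬B) ⊔ ¬B)}
   apply at f: ∃s.A⊑(¬A ⊔ B)
   open: L(f) ⊇ {¬A, ¬B, ¬C, ∃s.A, ∃s.¬C} (+ ∃-successors) — f ∉ ((¬A ⊔ B) ⊓ B) possible
2. Hence f : ((¬A ⊔ B) ⊓ B): not entailed.

No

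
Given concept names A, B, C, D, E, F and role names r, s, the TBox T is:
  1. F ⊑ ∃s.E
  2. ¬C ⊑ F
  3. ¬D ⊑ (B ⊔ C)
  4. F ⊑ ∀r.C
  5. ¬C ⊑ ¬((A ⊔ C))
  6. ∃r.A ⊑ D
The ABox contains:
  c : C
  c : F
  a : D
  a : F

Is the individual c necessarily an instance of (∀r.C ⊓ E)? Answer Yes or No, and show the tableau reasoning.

1. c : (∀r.C ⊓ E)?  L(c) = {C, F} ∪ {(∃r.¬C ⊔ ¬E)}
   apply at c: F⊑∃s.E; F⊑∀r.C
   open: L(c) ⊇ {C, D, F, ¬E, ∀r.C, …} (+ ∃-successors) — c ∉ (∀r.C ⊓ E) possible
2. Hence c : (∀r.C ⊓ E): not entailed.

No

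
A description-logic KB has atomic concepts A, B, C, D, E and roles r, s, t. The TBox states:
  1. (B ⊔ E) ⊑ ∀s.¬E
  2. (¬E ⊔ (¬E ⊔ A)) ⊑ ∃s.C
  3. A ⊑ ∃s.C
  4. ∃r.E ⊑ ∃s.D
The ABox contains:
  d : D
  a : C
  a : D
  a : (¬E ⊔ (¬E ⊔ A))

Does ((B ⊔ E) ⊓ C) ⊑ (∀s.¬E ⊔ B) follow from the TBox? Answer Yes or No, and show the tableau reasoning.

Yes

1. ((B ⊔ E) ⊓ C) ⊑ (∀s.¬E ⊔ B)  ⇔  (((B ⊔ E) ⊓ C) ⊓ (∃s.E ⊓ ¬B)) unsat w.r.t. T
   all branches close; clash {E, ¬E} at an ∃-successor
2. Hence ((B ⊔ E) ⊓ C) ⊑ (∀s.¬E ⊔ B): entailed.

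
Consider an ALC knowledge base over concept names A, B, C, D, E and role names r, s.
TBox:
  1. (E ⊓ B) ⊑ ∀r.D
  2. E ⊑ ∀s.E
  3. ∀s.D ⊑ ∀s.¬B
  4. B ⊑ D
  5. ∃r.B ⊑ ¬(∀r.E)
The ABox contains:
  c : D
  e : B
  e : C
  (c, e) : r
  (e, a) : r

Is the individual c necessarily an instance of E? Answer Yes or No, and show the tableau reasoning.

No

1. c : E?  L(c) = {D} ∪ {¬E}
   open: L(c) ⊇ {D, ¬E, ∃r.¬E, ∃s.¬D} (+ ∃-successors) — c ∉ E possible
2. Hence c : E: not entailed.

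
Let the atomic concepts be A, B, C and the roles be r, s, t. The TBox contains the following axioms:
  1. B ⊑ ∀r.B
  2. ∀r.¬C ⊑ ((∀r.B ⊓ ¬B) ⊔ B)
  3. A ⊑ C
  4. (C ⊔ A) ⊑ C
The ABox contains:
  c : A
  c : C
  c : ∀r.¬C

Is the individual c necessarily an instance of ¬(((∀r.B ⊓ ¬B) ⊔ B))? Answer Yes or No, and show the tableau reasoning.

1. c : ¬(((∀r.B ⊓ ¬B) ⊔ B))?  L(c) = {A, C, ∀r.¬C} ∪ {((∀r.B ⊓ ¬B) ⊔ B)}
   open: L(c) ⊇ {A, C, ¬B, ∀r.B, ∀r.¬C} — c ∉ ¬(((∀r.B ⊓ ¬B) ⊔ B)) possible
2. Hence c : ¬(((∀r.B ⊓ ¬B) ⊔ B)): not entailed.

No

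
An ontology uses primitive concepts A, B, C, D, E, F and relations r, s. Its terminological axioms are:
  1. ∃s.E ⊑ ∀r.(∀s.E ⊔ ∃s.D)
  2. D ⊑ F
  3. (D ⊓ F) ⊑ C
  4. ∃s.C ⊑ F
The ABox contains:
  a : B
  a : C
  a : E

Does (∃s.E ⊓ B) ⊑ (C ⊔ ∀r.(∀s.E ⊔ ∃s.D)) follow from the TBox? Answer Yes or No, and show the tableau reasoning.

Yes

1. (∃s.E ⊓ B) ⊑ (C ⊔ ∀r.(∀s.E ⊔ ∃s.D))  ⇔  ((∃s.E ⊓ B) ⊓ (¬C ⊓ ∃r.(∃s.¬E ⊓ ∀s.¬D))) unsat w.r.t. T
   all branches close; clash {C, ¬C} at x₀
2. Hence (∃s.E ⊓ B) ⊑ (C ⊔ ∀r.(∀s.E ⊔ ∃s.D)): entailed.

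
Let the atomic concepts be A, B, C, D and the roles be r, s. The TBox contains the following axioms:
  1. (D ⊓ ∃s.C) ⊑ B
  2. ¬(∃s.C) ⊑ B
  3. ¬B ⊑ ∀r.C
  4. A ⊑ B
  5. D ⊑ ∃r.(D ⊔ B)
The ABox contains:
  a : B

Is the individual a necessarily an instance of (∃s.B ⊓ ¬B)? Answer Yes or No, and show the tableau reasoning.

1. a : (∃s.B ⊓ ¬B)?  L(a) = {B} ∪ {(∀s.¬B ⊔ B)}
   open: L(a) ⊇ {B, ¬D} — a ∉ (∃s.B ⊓ ¬B) possible
2. Hence a : (∃s.B ⊓ ¬B): not entailed.

No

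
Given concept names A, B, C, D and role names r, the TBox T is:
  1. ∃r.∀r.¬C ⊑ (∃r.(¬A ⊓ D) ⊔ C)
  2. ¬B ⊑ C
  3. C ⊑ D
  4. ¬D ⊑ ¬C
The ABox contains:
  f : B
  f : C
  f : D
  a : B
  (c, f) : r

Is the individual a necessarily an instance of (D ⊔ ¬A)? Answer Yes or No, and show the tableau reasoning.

1. a : (D ⊔ ¬A)?  L(a) = {B} ∪ {(¬D ⊓ A)}
   apply at a: ¬D⊑¬C
   open: L(a) ⊇ {A, B, ¬C, ¬D, ∀r.∃r.C} — a ∉ (D ⊔ ¬A) possible
2. Hence a : (D ⊔ ¬A): not entailed.

No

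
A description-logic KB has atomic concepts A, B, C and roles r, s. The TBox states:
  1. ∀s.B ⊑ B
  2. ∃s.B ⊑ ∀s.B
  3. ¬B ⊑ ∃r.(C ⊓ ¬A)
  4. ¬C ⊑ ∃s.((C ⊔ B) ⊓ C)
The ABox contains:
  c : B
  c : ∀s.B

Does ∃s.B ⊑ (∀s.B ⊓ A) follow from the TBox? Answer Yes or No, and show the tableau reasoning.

1. ∃s.B ⊑ (∀s.B ⊓ A)  ⇔  (∃s.B ⊓ (∃s.¬B ⊔ ¬A)) unsat w.r.t. T
   apply at x₀: ∃s.B⊑∀s.B
   open: L(x₀) ⊇ {B, C, ¬A, ∀s.B, ∃s.B} (+ ∃-successors)
2. Hence ∃s.B ⊑ (∀s.B ⊓ A): not entailed.

No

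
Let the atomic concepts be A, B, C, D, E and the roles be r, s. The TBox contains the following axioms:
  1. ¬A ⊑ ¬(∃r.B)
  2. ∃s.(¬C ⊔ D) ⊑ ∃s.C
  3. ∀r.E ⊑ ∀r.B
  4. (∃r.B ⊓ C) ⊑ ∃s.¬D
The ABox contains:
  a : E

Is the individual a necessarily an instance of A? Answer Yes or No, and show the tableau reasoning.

1. a : A?  L(a) = {E} ∪ {¬A}
   apply at a: ¬A⊑¬(∃r.B)
   open: L(a) ⊇ {E, ¬A, ∀r.¬B, ∀s.(C ⊓ ¬D), ∃r.¬E} (+ ∃-successors) — a ∉ A possible
2. Hence a : A: not entailed.

No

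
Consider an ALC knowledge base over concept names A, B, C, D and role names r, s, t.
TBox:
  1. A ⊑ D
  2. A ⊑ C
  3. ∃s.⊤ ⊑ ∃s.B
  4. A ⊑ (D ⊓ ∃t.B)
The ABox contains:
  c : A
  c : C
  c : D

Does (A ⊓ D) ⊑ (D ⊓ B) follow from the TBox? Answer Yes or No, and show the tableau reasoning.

1. (A ⊓ D) ⊑ (D ⊓ B)  ⇔  ((A ⊓ D) ⊓ (¬D ⊔ ¬B)) unsat w.r.t. T
   apply at x₀: A⊑C; A⊑(D ⊓ ∃t.B)
   open: L(x₀) ⊇ {A, C, D, ¬B, ∀s.⊥, …} (+ ∃-successors)
2. Hence (A ⊓ D) ⊑ (D ⊓ B): not entailed.

No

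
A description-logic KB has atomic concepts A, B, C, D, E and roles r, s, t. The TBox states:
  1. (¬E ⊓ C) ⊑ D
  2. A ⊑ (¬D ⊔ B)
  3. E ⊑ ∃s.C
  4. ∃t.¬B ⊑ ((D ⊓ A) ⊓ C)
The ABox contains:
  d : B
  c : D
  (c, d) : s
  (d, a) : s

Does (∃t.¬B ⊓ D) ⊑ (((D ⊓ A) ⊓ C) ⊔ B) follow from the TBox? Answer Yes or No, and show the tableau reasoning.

1. (∃t.¬B ⊓ D) ⊑ (((D ⊓ A) ⊓ C) ⊔ B)  ⇔  ((∃t.¬B ⊓ D) ⊓ (((¬D ⊔ ¬A) ⊔ ¬C) ⊓ ¬B)) unsat w.r.t. T
   all branches close; clash {B, ¬B} at x₀
2. Hence (∃t.¬B ⊓ D) ⊑ (((D ⊓ A) ⊓ C) ⊔ B): entailed.

Yes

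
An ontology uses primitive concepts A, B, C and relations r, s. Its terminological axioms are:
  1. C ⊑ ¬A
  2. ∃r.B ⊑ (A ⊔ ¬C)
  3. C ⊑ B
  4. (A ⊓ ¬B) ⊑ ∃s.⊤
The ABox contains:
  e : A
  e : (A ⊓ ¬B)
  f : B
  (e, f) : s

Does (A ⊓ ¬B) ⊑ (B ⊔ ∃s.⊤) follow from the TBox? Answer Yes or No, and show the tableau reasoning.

Yes

1. (A ⊓ ¬B) ⊑ (B ⊔ ∃s.⊤)  ⇔  ((A ⊓ ¬B) ⊓ (¬B ⊓ ∀s.⊥)) unsat w.r.t. T
   all branches close; clash {B, ¬B} at x₀
2. Hence (A ⊓ ¬B) ⊑ (B ⊔ ∃s.⊤): entailed.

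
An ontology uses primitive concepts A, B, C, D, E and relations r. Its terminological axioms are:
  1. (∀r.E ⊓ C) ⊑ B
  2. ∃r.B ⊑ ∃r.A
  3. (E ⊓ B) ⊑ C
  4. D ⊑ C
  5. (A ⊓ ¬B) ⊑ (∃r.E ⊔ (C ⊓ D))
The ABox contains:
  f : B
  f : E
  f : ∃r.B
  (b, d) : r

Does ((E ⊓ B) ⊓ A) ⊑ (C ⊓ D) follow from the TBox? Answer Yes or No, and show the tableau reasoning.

No

1. ((E ⊓ B) ⊓ A) ⊑ (C ⊓ D)  ⇔  (((E ⊓ B) ⊓ A) ⊓ (¬C ⊔ ¬D)) unsat w.r.t. T
   apply at x₀: (E ⊓ B)⊑C
   open: L(x₀) ⊇ {A, B, C, E, ¬D, …}
2. Hence ((E ⊓ B) ⊓ A) ⊑ (C ⊓ D): not entailed.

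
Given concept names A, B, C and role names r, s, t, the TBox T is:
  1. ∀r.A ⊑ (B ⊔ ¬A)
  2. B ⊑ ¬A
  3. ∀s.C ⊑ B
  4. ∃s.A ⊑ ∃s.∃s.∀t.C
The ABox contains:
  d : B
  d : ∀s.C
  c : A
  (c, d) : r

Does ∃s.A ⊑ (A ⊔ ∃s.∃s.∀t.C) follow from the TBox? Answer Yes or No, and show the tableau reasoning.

Yes

1. ∃s.A ⊑ (A ⊔ ∃s.∃s.∀t.C)  ⇔  (∃s.A ⊓ (¬A ⊓ ∀s.∀s.∃t.¬C)) unsat w.r.t. T
   all branches close; clash {C, ¬C} at an ∃-successor
2. Hence ∃s.A ⊑ (A ⊔ ∃s.∃s.∀t.C): entailed.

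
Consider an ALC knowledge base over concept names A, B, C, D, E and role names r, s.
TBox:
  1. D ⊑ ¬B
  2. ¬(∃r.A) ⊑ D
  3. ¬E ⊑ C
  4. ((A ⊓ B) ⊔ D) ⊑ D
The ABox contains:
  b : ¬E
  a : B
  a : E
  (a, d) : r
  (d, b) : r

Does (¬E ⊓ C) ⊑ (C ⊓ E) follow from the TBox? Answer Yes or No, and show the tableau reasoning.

1. (¬E ⊓ C) ⊑ (C ⊓ E)  ⇔  ((¬E ⊓ C) ⊓ (¬C ⊔ ¬E)) unsat w.r.t. T
   open: L(x₀) ⊇ {C, ¬A, ¬D, ¬E, ∃r.A} (+ ∃-successors)
2. Hence (¬E ⊓ C) ⊑ (C ⊓ E): not entailed.

No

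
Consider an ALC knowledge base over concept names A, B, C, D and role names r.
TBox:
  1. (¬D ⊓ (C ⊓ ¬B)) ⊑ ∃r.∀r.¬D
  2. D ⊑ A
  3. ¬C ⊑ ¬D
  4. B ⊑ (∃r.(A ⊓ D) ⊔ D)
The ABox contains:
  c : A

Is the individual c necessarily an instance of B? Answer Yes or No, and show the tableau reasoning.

1. c : B?  L(c) = {A} ∪ {¬B}
   open: L(c) ⊇ {A, C, D, ¬B} — c ∉ B possible
2. Hence c : B: not entailed.

No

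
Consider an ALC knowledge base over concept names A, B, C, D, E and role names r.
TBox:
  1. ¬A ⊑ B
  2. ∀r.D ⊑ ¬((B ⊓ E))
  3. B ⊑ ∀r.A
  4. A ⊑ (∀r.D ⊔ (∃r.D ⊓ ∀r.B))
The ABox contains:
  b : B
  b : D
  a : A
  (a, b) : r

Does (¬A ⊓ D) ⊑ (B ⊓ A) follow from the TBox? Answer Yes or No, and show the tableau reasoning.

1. (¬A ⊓ D) ⊑ (B ⊓ A)  ⇔  ((¬A ⊓ D) ⊓ (¬B ⊔ ¬A)) unsat w.r.t. T
   apply at x₀: ¬A⊑B
   open: L(x₀) ⊇ {B, D, ¬A, ∀r.A, ∃r.¬D} (+ ∃-successors)
2. Hence (¬A ⊓ D) ⊑ (B ⊓ A): not entailed.

No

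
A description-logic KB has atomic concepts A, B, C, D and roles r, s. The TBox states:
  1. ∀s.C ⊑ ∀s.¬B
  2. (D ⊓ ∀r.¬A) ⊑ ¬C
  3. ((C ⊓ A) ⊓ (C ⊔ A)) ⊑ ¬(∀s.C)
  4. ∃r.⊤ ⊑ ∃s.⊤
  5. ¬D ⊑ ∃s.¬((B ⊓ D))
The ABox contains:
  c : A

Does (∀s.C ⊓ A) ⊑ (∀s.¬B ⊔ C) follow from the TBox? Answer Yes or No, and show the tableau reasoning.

Yes

1. (∀s.C ⊓ A) ⊑ (∀s.¬B ⊔ C)  ⇔  ((∀s.C ⊓ A) ⊓ (∃s.B ⊓ ¬C)) unsat w.r.t. T
   all branches close; clash {B, ¬B} at an ∃-successor
2. Hence (∀s.C ⊓ A) ⊑ (∀s.¬B ⊔ C): entailed.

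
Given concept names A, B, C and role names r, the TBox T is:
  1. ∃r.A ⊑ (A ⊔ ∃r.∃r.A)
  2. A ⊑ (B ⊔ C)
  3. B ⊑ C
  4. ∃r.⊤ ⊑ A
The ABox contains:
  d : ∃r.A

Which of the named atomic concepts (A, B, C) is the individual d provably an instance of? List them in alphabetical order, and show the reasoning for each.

{A, C}

1. d : A?  L(d) = {∃r.A} ∪ {¬A}
   clash {A, ¬A} at d — d ∈ A
2. d : B?  L(d) = {∃r.A} ∪ {¬B}
   apply at d: ∃r.A⊑(A ⊔ ∃r.∃r.A)
   open: L(d) ⊇ {A, C, ¬B, ∃r.A} (+ ∃-successors) — d ∉ B possible
3. d : C?  L(d) = {∃r.A} ∪ {¬C}
   clash {C, ¬C} at d — d ∈ C
4. Entailed for d: {A, C}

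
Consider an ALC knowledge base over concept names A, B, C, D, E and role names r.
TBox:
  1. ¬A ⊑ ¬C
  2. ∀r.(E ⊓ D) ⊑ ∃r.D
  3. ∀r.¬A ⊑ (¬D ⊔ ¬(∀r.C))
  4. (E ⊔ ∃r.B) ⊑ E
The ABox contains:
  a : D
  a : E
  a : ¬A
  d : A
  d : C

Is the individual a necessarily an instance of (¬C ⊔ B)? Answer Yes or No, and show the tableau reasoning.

1. a : (¬C ⊔ B)?  L(a) = {D, E, ¬A} ∪ {(C ⊓ ¬B)}
   clash {C, ¬C} at a — a ∈ (¬C ⊔ B)
2. Hence a : (¬C ⊔ B): entailed.

Yes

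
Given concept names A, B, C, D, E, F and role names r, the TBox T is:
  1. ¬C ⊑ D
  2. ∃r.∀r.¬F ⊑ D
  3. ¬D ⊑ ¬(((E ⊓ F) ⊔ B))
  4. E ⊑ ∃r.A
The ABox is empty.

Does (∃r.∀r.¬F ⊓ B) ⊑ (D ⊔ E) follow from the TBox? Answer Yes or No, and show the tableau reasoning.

Yes

1. (∃r.∀r.¬F ⊓ B) ⊑ (D ⊔ E)  ⇔  ((∃r.∀r.¬F ⊓ B) ⊓ (¬D ⊓ ¬E)) unsat w.r.t. T
   all branches close; clash {D, ¬D} at x₀
2. Hence (∃r.∀r.¬F ⊓ B) ⊑ (D ⊔ E): entailed.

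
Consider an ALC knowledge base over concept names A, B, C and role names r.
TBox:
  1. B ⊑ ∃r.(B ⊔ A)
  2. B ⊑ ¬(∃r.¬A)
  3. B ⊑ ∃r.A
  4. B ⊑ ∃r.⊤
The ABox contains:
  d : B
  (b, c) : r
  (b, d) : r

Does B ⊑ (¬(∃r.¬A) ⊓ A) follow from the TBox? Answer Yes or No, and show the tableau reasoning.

1. B ⊑ (¬(∃r.¬A) ⊓ A)  ⇔  (B ⊓ (∃r.¬A ⊔ ¬A)) unsat w.r.t. T
   apply at x₀: B⊑∃r.(B ⊔ A); B⊑¬(∃r.¬A); B⊑∃r.A
   open: L(x₀) ⊇ {B, ¬A, ∀r.A, ∃r.(B ⊔ A), ∃r.A, …} (+ ∃-successors)
2. Hence B ⊑ (¬(∃r.¬A) ⊓ A): not entailed.

No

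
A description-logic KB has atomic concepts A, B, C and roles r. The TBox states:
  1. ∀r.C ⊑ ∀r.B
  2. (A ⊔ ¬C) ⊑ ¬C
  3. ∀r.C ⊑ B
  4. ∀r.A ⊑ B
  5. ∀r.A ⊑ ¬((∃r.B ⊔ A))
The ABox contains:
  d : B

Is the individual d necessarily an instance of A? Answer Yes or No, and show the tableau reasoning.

No

1. d : A?  L(d) = {B} ∪ {¬A}
   open: L(d) ⊇ {B, C, ¬A, ∃r.¬A, ∃r.¬C} (+ ∃-successors) — d ∉ A possible
2. Hence d : A: not entailed.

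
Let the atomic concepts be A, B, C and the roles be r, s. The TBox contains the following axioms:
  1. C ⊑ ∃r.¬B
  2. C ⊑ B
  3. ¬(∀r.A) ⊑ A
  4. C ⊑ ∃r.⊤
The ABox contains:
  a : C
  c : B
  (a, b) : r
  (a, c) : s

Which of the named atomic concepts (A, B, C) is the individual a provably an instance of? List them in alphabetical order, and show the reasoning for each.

{B, C}

1. a : A?  L(a) = {C} ∪ {¬A}
   apply at a: C⊑∃r.¬B; C⊑B; C⊑∃r.⊤
   open: L(a) ⊇ {B, C, ¬A, ∀r.A, ∃r.¬B, …} (+ ∃-successors) — a ∉ A possible
2. a : B?  L(a) = {C} ∪ {¬B}
   clash {B, ¬B} at a — a ∈ B
3. a : C?  L(a) = {C} ∪ {¬C}
   clash {C, ¬C} at a — a ∈ C
4. Entailed for a: {B, C}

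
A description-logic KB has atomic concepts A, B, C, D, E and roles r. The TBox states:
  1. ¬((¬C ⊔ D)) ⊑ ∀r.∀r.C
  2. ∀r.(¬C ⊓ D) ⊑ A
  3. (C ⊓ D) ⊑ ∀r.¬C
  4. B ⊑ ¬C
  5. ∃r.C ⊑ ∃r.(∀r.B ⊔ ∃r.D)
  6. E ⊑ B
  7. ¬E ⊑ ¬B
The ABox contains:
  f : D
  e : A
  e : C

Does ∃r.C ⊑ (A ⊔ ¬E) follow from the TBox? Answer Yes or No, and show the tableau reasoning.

1. ∃r.C ⊑ (A ⊔ ¬E)  ⇔  (∃r.C ⊓ (¬A ⊓ E)) unsat w.r.t. T
   apply at x₀: ∃r.C⊑∃r.(∀r.B ⊔ ∃r.D); E⊑B
   open: L(x₀) ⊇ {B, E, ¬A, ¬C, ∃r.(C ⊔ ¬D), …} (+ ∃-successors)
2. Hence ∃r.C ⊑ (A ⊔ ¬E): not entailed.

No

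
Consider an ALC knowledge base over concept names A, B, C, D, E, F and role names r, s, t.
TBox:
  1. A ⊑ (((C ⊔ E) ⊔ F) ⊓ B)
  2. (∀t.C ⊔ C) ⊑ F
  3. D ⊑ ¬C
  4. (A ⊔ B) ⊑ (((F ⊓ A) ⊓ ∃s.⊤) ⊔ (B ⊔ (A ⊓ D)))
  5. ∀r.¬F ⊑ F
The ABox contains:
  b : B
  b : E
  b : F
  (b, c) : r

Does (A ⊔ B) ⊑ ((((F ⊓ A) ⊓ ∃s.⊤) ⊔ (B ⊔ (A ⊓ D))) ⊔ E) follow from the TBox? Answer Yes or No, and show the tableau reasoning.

Yes

1. (A ⊔ B) ⊑ ((((F ⊓ A) ⊓ ∃s.⊤) ⊔ (B ⊔ (A ⊓ D))) ⊔ E)  ⇔  ((A ⊔ B) ⊓ ((((¬F ⊔ ¬A) ⊔ ∀s.⊥) ⊓ (¬B ⊓ (¬A ⊔ ¬D))) ⊓ ¬E)) unsat w.r.t. T
   all branches close; clash {B, ¬B} at x₀
2. Hence (A ⊔ B) ⊑ ((((F ⊓ A) ⊓ ∃s.⊤) ⊔ (B ⊔ (A ⊓ D))) ⊔ E): entailed.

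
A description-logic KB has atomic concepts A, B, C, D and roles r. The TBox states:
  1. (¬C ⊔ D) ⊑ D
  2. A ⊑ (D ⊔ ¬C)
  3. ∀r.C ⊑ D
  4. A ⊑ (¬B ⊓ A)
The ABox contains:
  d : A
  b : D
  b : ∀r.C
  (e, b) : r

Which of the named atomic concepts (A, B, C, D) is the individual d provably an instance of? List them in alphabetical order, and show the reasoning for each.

{A, D}

1. d : A?  L(d) = {A} ∪ {¬A}
   clash {A, ¬A} at d — d ∈ A
2. d : B?  L(d) = {A} ∪ {¬B}
   apply at d: A⊑(D ⊔ ¬C); A⊑(¬B ⊓ A)
   open: L(d) ⊇ {A, D, ¬B} — d ∉ B possible
3. d : C?  L(d) = {A} ∪ {¬C}
   apply at d: A⊑(D ⊔ ¬C); A⊑(¬B ⊓ A)
   open: L(d) ⊇ {A, D, ¬B, ¬C} — d ∉ C possible
4. d : D?  L(d) = {A} ∪ {¬D}
   clash {D, ¬D} at d — d ∈ D
5. Entailed for d: {A, D}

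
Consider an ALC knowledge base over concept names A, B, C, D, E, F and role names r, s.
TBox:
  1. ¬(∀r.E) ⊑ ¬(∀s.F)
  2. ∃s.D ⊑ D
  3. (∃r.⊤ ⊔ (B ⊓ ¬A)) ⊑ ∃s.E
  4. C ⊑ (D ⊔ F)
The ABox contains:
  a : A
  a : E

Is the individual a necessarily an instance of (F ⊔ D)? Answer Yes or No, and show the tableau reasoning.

No

1. a : (F ⊔ D)?  L(a) = {A, E} ∪ {(¬F ⊓ ¬D)}
   open: L(a) ⊇ {A, E, ¬C, ¬D, ¬F, …} — a ∉ (F ⊔ D) possible
2. Hence a : (F ⊔ D): not entailed.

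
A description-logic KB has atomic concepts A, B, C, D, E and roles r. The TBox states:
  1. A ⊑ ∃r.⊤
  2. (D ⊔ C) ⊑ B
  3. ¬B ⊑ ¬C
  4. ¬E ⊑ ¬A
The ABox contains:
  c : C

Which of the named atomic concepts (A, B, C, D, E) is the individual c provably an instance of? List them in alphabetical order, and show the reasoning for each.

{B, C}

1. c : A?  L(c) = {C} ∪ {¬A}
   open: L(c) ⊇ {B, C, ¬A} — c ∉ A possible
2. c : B?  L(c) = {C} ∪ {¬B}
   clash {C, ¬C} at c — c ∈ B
3. c : C?  L(c) = {C} ∪ {¬C}
   clash {C, ¬C} at c — c ∈ C
4. c : D?  L(c) = {C} ∪ {¬D}
   open: L(c) ⊇ {B, C, E, ¬A, ¬D} — c ∉ D possible
5. c : E?  L(c) = {C} ∪ {¬E}
   apply at c: ¬E⊑¬A
   open: L(c) ⊇ {B, C, ¬A, ¬E} — c ∉ E possible
6. Entailed for c: {B, C}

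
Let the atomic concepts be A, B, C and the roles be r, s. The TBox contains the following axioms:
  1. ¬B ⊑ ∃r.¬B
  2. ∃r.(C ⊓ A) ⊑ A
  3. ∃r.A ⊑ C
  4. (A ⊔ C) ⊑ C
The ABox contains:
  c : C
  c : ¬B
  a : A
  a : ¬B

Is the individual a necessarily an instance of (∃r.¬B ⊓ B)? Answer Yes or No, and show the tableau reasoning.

1. a : (∃r.¬B ⊓ B)?  L(a) = {A, ¬B} ∪ {(∀r.B ⊔ ¬B)}
   apply at a: ¬B⊑∃r.¬B
   open: L(a) ⊇ {A, C, ¬B, ∃r.¬B} (+ ∃-successors) — a ∉ (∃r.¬B ⊓ B) possible
2. Hence a : (∃r.¬B ⊓ B): not entailed.

No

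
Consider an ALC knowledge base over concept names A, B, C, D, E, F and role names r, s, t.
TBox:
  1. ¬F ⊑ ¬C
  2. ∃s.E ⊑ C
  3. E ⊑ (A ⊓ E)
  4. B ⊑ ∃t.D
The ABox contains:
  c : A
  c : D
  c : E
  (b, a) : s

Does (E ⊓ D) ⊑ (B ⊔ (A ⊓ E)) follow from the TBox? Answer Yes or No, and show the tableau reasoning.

1. (E ⊓ D) ⊑ (B ⊔ (A ⊓ E))  ⇔  ((E ⊓ D) ⊓ (¬B ⊓ (¬A ⊔ ¬E))) unsat w.r.t. T
   all branches close; clash {E, ¬E} at x₀
2. Hence (E ⊓ D) ⊑ (B ⊔ (A ⊓ E)): entailed.

Yes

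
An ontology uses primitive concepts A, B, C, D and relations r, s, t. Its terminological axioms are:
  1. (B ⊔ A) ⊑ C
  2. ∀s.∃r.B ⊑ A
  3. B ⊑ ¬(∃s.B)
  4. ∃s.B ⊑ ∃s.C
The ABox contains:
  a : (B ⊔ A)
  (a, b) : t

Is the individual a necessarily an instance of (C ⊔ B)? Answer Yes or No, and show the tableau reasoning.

Yes

1. a : (C ⊔ B)?  L(a) = {(B ⊔ A)} ∪ {(¬C ⊓ ¬B)}
   clash {C, ¬C} at a — a ∈ (C ⊔ B)
2. Hence a : (C ⊔ B): entailed.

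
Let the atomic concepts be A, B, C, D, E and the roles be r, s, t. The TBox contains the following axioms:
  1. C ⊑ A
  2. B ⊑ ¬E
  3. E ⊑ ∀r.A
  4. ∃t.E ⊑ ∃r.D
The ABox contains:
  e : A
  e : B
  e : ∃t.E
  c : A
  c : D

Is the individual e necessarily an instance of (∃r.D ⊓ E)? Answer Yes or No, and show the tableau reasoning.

1. e : (∃r.D ⊓ E)?  L(e) = {A, B, ∃t.E} ∪ {(∀r.¬D ⊔ ¬E)}
   apply at e: B⊑¬E; ∃t.E⊑∃r.D
   open: L(e) ⊇ {A, B, ¬E, ∃r.D, ∃t.E} (+ ∃-successors) — e ∉ (∃r.D ⊓ E) possible
2. Hence e : (∃r.D ⊓ E): not entailed.

No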